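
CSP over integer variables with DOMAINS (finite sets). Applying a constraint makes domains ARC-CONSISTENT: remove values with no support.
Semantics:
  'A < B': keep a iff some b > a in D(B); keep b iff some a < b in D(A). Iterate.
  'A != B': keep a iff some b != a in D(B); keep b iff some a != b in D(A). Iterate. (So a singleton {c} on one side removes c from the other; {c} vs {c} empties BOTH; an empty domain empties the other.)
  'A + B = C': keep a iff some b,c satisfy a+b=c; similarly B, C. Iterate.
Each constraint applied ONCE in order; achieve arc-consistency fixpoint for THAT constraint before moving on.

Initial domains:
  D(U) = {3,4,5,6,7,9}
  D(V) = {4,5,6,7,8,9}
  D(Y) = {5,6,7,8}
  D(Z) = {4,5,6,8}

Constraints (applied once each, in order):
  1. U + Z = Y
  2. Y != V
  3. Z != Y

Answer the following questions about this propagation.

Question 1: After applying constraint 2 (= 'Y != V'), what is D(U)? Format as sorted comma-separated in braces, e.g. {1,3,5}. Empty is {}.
Constraint 1 (U + Z = Y) on D(U)={3,4,5,6,7,9} D(Z)={4,5,6,8} D(Y)={5,6,7,8}: U {3,4,5,6,7,9}->{3,4}; Z {4,5,6,8}->{4,5}; Y {5,6,7,8}->{7,8}
Constraint 2 (Y != V) on D(Y)={7,8} D(V)={4,5,6,7,8,9}: no change
So after constraint 2: D(U) = {3,4}

Answer: {3,4}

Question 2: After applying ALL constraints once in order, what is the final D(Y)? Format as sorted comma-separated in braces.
Constraint 1 (U + Z = Y) on D(U)={3,4,5,6,7,9} D(Z)={4,5,6,8} D(Y)={5,6,7,8}: U {3,4,5,6,7,9}->{3,4}; Z {4,5,6,8}->{4,5}; Y {5,6,7,8}->{7,8}
Constraint 2 (Y != V) on D(Y)={7,8} D(V)={4,5,6,7,8,9}: no change
Constraint 3 (Z != Y) on D(Z)={4,5} D(Y)={7,8}: no change
So after all 3 constraints: D(Y) = {7,8}

Answer: {7,8}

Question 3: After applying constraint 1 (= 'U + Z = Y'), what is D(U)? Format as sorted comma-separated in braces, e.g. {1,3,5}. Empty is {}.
Constraint 1 (U + Z = Y) on D(U)={3,4,5,6,7,9} D(Z)={4,5,6,8} D(Y)={5,6,7,8}: U {3,4,5,6,7,9}->{3,4}; Z {4,5,6,8}->{4,5}; Y {5,6,7,8}->{7,8}
So after constraint 1: D(U) = {3,4}

Answer: {3,4}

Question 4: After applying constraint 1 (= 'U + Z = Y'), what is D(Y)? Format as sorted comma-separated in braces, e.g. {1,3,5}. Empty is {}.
Answer: {7,8}

Derivation:
Constraint 1 (U + Z = Y) on D(U)={3,4,5,6,7,9} D(Z)={4,5,6,8} D(Y)={5,6,7,8}: U {3,4,5,6,7,9}->{3,4}; Z {4,5,6,8}->{4,5}; Y {5,6,7,8}->{7,8}
So after constraint 1: D(Y) = {7,8}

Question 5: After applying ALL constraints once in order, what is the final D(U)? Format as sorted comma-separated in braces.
Constraint 1 (U + Z = Y) on D(U)={3,4,5,6,7,9} D(Z)={4,5,6,8} D(Y)={5,6,7,8}: U {3,4,5,6,7,9}->{3,4}; Z {4,5,6,8}->{4,5}; Y {5,6,7,8}->{7,8}
Constraint 2 (Y != V) on D(Y)={7,8} D(V)={4,5,6,7,8,9}: no change
Constraint 3 (Z != Y) on D(Z)={4,5} D(Y)={7,8}: no change
So after all 3 constraints: D(U) = {3,4}

Answer: {3,4}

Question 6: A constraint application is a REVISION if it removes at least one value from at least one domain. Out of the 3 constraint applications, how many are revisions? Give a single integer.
Constraint 1 (U + Z = Y) on D(U)={3,4,5,6,7,9} D(Z)={4,5,6,8} D(Y)={5,6,7,8}: U {3,4,5,6,7,9}->{3,4}; Z {4,5,6,8}->{4,5}; Y {5,6,7,8}->{7,8} => REVISION
Constraint 2 (Y != V) on D(Y)={7,8} D(V)={4,5,6,7,8,9}: no change => not a revision
Constraint 3 (Z != Y) on D(Z)={4,5} D(Y)={7,8}: no change => not a revision
Total revisions = 1

Answer: 1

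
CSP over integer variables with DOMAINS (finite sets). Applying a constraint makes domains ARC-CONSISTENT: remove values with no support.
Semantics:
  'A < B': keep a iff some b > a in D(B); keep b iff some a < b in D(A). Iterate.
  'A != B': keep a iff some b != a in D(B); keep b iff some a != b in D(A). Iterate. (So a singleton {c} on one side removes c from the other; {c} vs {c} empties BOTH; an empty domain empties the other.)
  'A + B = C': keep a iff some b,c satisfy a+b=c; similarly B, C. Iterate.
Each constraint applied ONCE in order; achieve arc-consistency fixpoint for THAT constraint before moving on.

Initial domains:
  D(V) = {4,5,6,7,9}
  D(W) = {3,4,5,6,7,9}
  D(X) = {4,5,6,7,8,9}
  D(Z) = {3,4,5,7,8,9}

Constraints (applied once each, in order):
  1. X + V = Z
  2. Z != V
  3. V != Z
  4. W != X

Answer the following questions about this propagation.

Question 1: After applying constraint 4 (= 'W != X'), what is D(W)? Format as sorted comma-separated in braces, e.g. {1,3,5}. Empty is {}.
Constraint 1 (X + V = Z) on D(X)={4,5,6,7,8,9} D(V)={4,5,6,7,9} D(Z)={3,4,5,7,8,9}: X {4,5,6,7,8,9}->{4,5}; V {4,5,6,7,9}->{4,5}; Z {3,4,5,7,8,9}->{8,9}
Constraint 2 (Z != V) on D(Z)={8,9} D(V)={4,5}: no change
Constraint 3 (V != Z) on D(V)={4,5} D(Z)={8,9}: no change
Constraint 4 (W != X) on D(W)={3,4,5,6,7,9} D(X)={4,5}: no change
So after constraint 4: D(W) = {3,4,5,6,7,9}

Answer: {3,4,5,6,7,9}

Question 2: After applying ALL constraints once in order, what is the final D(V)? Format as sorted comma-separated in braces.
Answer: {4,5}

Derivation:
Constraint 1 (X + V = Z) on D(X)={4,5,6,7,8,9} D(V)={4,5,6,7,9} D(Z)={3,4,5,7,8,9}: X {4,5,6,7,8,9}->{4,5}; V {4,5,6,7,9}->{4,5}; Z {3,4,5,7,8,9}->{8,9}
Constraint 2 (Z != V) on D(Z)={8,9} D(V)={4,5}: no change
Constraint 3 (V != Z) on D(V)={4,5} D(Z)={8,9}: no change
Constraint 4 (W != X) on D(W)={3,4,5,6,7,9} D(X)={4,5}: no change
So after all 4 constraints: D(V) = {4,5}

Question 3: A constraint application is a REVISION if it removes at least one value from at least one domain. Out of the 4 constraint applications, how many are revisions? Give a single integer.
Answer: 1

Derivation:
Constraint 1 (X + V = Z) on D(X)={4,5,6,7,8,9} D(V)={4,5,6,7,9} D(Z)={3,4,5,7,8,9}: X {4,5,6,7,8,9}->{4,5}; V {4,5,6,7,9}->{4,5}; Z {3,4,5,7,8,9}->{8,9} => REVISION
Constraint 2 (Z != V) on D(Z)={8,9} D(V)={4,5}: no change => not a revision
Constraint 3 (V != Z) on D(V)={4,5} D(Z)={8,9}: no change => not a revision
Constraint 4 (W != X) on D(W)={3,4,5,6,7,9} D(X)={4,5}: no change => not a revision
Total revisions = 1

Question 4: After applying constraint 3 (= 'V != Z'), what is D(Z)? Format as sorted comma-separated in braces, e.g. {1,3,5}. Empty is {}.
Constraint 1 (X + V = Z) on D(X)={4,5,6,7,8,9} D(V)={4,5,6,7,9} D(Z)={3,4,5,7,8,9}: X {4,5,6,7,8,9}->{4,5}; V {4,5,6,7,9}->{4,5}; Z {3,4,5,7,8,9}->{8,9}
Constraint 2 (Z != V) on D(Z)={8,9} D(V)={4,5}: no change
Constraint 3 (V != Z) on D(V)={4,5} D(Z)={8,9}: no change
So after constraint 3: D(Z) = {8,9}

Answer: {8,9}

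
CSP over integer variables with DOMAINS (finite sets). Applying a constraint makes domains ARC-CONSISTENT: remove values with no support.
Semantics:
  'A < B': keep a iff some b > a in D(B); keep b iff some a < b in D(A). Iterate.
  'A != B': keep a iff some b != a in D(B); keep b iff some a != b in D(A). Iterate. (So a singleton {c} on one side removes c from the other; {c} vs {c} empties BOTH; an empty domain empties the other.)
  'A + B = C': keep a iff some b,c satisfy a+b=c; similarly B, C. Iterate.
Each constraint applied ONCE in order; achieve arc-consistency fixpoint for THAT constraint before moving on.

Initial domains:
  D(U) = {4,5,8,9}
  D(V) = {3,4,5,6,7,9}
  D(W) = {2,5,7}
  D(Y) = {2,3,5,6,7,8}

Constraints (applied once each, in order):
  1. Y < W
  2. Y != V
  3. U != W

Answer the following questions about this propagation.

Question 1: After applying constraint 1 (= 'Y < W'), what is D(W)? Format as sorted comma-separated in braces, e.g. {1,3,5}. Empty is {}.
Constraint 1 (Y < W) on D(Y)={2,3,5,6,7,8} D(W)={2,5,7}: Y {2,3,5,6,7,8}->{2,3,5,6}; W {2,5,7}->{5,7}
So after constraint 1: D(W) = {5,7}

Answer: {5,7}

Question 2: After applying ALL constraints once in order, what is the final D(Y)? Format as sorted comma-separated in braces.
Answer: {2,3,5,6}

Derivation:
Constraint 1 (Y < W) on D(Y)={2,3,5,6,7,8} D(W)={2,5,7}: Y {2,3,5,6,7,8}->{2,3,5,6}; W {2,5,7}->{5,7}
Constraint 2 (Y != V) on D(Y)={2,3,5,6} D(V)={3,4,5,6,7,9}: no change
Constraint 3 (U != W) on D(U)={4,5,8,9} D(W)={5,7}: no change
So after all 3 constraints: D(Y) = {2,3,5,6}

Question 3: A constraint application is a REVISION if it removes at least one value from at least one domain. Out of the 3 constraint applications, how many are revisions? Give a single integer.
Constraint 1 (Y < W) on D(Y)={2,3,5,6,7,8} D(W)={2,5,7}: Y {2,3,5,6,7,8}->{2,3,5,6}; W {2,5,7}->{5,7} => REVISION
Constraint 2 (Y != V) on D(Y)={2,3,5,6} D(V)={3,4,5,6,7,9}: no change => not a revision
Constraint 3 (U != W) on D(U)={4,5,8,9} D(W)={5,7}: no change => not a revision
Total revisions = 1

Answer: 1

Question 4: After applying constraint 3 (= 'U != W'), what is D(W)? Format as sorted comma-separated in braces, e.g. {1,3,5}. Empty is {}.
Constraint 1 (Y < W) on D(Y)={2,3,5,6,7,8} D(W)={2,5,7}: Y {2,3,5,6,7,8}->{2,3,5,6}; W {2,5,7}->{5,7}
Constraint 2 (Y != V) on D(Y)={2,3,5,6} D(V)={3,4,5,6,7,9}: no change
Constraint 3 (U != W) on D(U)={4,5,8,9} D(W)={5,7}: no change
So after constraint 3: D(W) = {5,7}

Answer: {5,7}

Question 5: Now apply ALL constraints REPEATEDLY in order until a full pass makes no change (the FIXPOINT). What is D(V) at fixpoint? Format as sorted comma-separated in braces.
Answer: {3,4,5,6,7,9}

Derivation:
pass 0 (initial): D(V)={3,4,5,6,7,9}
pass 1: W {2,5,7}->{5,7}; Y {2,3,5,6,7,8}->{2,3,5,6}
pass 2: no change
Fixpoint after 2 passes: D(V) = {3,4,5,6,7,9}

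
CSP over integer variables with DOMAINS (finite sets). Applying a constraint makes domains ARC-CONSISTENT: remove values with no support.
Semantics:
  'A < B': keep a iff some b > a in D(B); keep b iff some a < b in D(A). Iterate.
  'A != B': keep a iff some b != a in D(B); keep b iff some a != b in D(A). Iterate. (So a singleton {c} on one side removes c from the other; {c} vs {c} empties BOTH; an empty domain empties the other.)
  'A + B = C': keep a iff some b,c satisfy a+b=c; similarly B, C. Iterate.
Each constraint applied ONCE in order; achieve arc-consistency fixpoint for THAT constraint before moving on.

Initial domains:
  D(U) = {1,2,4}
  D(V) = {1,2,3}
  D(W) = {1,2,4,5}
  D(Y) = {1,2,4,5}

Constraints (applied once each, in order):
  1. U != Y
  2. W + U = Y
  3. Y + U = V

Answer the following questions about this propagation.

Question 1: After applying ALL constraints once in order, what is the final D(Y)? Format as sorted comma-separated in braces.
Constraint 1 (U != Y) on D(U)={1,2,4} D(Y)={1,2,4,5}: no change
Constraint 2 (W + U = Y) on D(W)={1,2,4,5} D(U)={1,2,4} D(Y)={1,2,4,5}: W {1,2,4,5}->{1,2,4}; Y {1,2,4,5}->{2,4,5}
Constraint 3 (Y + U = V) on D(Y)={2,4,5} D(U)={1,2,4} D(V)={1,2,3}: Y {2,4,5}->{2}; U {1,2,4}->{1}; V {1,2,3}->{3}
So after all 3 constraints: D(Y) = {2}

Answer: {2}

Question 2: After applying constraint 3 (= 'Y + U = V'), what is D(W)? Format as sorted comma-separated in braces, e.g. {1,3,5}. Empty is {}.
Constraint 1 (U != Y) on D(U)={1,2,4} D(Y)={1,2,4,5}: no change
Constraint 2 (W + U = Y) on D(W)={1,2,4,5} D(U)={1,2,4} D(Y)={1,2,4,5}: W {1,2,4,5}->{1,2,4}; Y {1,2,4,5}->{2,4,5}
Constraint 3 (Y + U = V) on D(Y)={2,4,5} D(U)={1,2,4} D(V)={1,2,3}: Y {2,4,5}->{2}; U {1,2,4}->{1}; V {1,2,3}->{3}
So after constraint 3: D(W) = {1,2,4}

Answer: {1,2,4}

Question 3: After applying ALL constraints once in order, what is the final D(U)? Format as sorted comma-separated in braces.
Answer: {1}

Derivation:
Constraint 1 (U != Y) on D(U)={1,2,4} D(Y)={1,2,4,5}: no change
Constraint 2 (W + U = Y) on D(W)={1,2,4,5} D(U)={1,2,4} D(Y)={1,2,4,5}: W {1,2,4,5}->{1,2,4}; Y {1,2,4,5}->{2,4,5}
Constraint 3 (Y + U = V) on D(Y)={2,4,5} D(U)={1,2,4} D(V)={1,2,3}: Y {2,4,5}->{2}; U {1,2,4}->{1}; V {1,2,3}->{3}
So after all 3 constraints: D(U) = {1}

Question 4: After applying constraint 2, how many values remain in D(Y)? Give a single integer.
Answer: 3

Derivation:
Constraint 1 (U != Y) on D(U)={1,2,4} D(Y)={1,2,4,5}: no change
Constraint 2 (W + U = Y) on D(W)={1,2,4,5} D(U)={1,2,4} D(Y)={1,2,4,5}: W {1,2,4,5}->{1,2,4}; Y {1,2,4,5}->{2,4,5}
So after constraint 2: D(Y)={2,4,5}, size = 3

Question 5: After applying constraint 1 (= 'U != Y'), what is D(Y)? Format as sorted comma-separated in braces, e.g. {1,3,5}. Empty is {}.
Answer: {1,2,4,5}

Derivation:
Constraint 1 (U != Y) on D(U)={1,2,4} D(Y)={1,2,4,5}: no change
So after constraint 1: D(Y) = {1,2,4,5}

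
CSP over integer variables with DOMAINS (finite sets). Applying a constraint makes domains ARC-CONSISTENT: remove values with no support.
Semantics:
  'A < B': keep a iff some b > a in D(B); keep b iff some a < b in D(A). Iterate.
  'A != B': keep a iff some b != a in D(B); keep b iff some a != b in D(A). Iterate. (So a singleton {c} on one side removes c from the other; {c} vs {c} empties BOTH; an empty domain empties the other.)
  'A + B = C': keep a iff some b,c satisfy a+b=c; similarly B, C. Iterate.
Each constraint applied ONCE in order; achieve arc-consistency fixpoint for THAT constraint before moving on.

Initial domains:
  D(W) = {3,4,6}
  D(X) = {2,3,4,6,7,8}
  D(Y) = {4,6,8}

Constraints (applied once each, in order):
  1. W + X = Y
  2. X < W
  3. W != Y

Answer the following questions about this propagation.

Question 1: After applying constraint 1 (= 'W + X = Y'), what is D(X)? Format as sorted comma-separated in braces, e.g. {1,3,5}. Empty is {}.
Answer: {2,3,4}

Derivation:
Constraint 1 (W + X = Y) on D(W)={3,4,6} D(X)={2,3,4,6,7,8} D(Y)={4,6,8}: X {2,3,4,6,7,8}->{2,3,4}; Y {4,6,8}->{6,8}
So after constraint 1: D(X) = {2,3,4}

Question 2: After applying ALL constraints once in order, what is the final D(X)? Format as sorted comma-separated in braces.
Constraint 1 (W + X = Y) on D(W)={3,4,6} D(X)={2,3,4,6,7,8} D(Y)={4,6,8}: X {2,3,4,6,7,8}->{2,3,4}; Y {4,6,8}->{6,8}
Constraint 2 (X < W) on D(X)={2,3,4} D(W)={3,4,6}: no change
Constraint 3 (W != Y) on D(W)={3,4,6} D(Y)={6,8}: no change
So after all 3 constraints: D(X) = {2,3,4}

Answer: {2,3,4}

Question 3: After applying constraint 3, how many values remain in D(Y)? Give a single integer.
Constraint 1 (W + X = Y) on D(W)={3,4,6} D(X)={2,3,4,6,7,8} D(Y)={4,6,8}: X {2,3,4,6,7,8}->{2,3,4}; Y {4,6,8}->{6,8}
Constraint 2 (X < W) on D(X)={2,3,4} D(W)={3,4,6}: no change
Constraint 3 (W != Y) on D(W)={3,4,6} D(Y)={6,8}: no change
So after constraint 3: D(Y)={6,8}, size = 2

Answer: 2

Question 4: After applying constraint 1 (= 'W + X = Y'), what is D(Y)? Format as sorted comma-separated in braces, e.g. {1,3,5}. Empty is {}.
Constraint 1 (W + X = Y) on D(W)={3,4,6} D(X)={2,3,4,6,7,8} D(Y)={4,6,8}: X {2,3,4,6,7,8}->{2,3,4}; Y {4,6,8}->{6,8}
So after constraint 1: D(Y) = {6,8}

Answer: {6,8}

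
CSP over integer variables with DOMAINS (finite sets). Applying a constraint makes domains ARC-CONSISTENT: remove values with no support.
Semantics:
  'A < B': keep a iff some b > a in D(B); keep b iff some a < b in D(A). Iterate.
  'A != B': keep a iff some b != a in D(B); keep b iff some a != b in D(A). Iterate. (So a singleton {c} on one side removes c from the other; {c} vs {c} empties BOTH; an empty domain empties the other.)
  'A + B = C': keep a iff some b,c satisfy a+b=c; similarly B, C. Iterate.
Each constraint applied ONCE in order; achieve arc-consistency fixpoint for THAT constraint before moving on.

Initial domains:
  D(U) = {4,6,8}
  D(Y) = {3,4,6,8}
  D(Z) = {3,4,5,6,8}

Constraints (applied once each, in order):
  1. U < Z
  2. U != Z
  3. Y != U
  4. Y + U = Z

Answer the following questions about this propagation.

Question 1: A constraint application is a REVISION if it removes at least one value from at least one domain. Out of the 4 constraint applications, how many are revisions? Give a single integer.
Answer: 2

Derivation:
Constraint 1 (U < Z) on D(U)={4,6,8} D(Z)={3,4,5,6,8}: U {4,6,8}->{4,6}; Z {3,4,5,6,8}->{5,6,8} => REVISION
Constraint 2 (U != Z) on D(U)={4,6} D(Z)={5,6,8}: no change => not a revision
Constraint 3 (Y != U) on D(Y)={3,4,6,8} D(U)={4,6}: no change => not a revision
Constraint 4 (Y + U = Z) on D(Y)={3,4,6,8} D(U)={4,6} D(Z)={5,6,8}: Y {3,4,6,8}->{4}; U {4,6}->{4}; Z {5,6,8}->{8} => REVISION
Total revisions = 2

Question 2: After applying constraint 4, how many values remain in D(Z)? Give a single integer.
Answer: 1

Derivation:
Constraint 1 (U < Z) on D(U)={4,6,8} D(Z)={3,4,5,6,8}: U {4,6,8}->{4,6}; Z {3,4,5,6,8}->{5,6,8}
Constraint 2 (U != Z) on D(U)={4,6} D(Z)={5,6,8}: no change
Constraint 3 (Y != U) on D(Y)={3,4,6,8} D(U)={4,6}: no change
Constraint 4 (Y + U = Z) on D(Y)={3,4,6,8} D(U)={4,6} D(Z)={5,6,8}: Y {3,4,6,8}->{4}; U {4,6}->{4}; Z {5,6,8}->{8}
So after constraint 4: D(Z)={8}, size = 1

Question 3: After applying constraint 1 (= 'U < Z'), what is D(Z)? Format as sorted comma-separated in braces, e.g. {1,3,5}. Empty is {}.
Constraint 1 (U < Z) on D(U)={4,6,8} D(Z)={3,4,5,6,8}: U {4,6,8}->{4,6}; Z {3,4,5,6,8}->{5,6,8}
So after constraint 1: D(Z) = {5,6,8}

Answer: {5,6,8}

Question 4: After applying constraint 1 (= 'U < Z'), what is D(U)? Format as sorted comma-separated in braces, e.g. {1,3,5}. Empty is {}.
Answer: {4,6}

Derivation:
Constraint 1 (U < Z) on D(U)={4,6,8} D(Z)={3,4,5,6,8}: U {4,6,8}->{4,6}; Z {3,4,5,6,8}->{5,6,8}
So after constraint 1: D(U) = {4,6}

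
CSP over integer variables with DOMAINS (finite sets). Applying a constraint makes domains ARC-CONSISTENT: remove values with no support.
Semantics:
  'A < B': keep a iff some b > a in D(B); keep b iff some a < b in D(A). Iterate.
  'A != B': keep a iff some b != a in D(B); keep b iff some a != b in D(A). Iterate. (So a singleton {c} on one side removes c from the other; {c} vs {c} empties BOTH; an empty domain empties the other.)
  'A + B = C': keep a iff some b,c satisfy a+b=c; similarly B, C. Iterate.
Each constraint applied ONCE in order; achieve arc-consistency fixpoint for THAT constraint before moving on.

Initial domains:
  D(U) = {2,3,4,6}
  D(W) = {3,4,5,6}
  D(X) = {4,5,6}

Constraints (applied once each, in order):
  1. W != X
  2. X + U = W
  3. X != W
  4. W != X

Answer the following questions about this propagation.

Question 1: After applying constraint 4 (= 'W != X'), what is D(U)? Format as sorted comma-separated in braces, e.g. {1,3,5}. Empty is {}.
Constraint 1 (W != X) on D(W)={3,4,5,6} D(X)={4,5,6}: no change
Constraint 2 (X + U = W) on D(X)={4,5,6} D(U)={2,3,4,6} D(W)={3,4,5,6}: X {4,5,6}->{4}; U {2,3,4,6}->{2}; W {3,4,5,6}->{6}
Constraint 3 (X != W) on D(X)={4} D(W)={6}: no change
Constraint 4 (W != X) on D(W)={6} D(X)={4}: no change
So after constraint 4: D(U) = {2}

Answer: {2}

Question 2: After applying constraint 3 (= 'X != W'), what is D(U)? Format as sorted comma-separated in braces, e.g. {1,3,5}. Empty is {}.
Constraint 1 (W != X) on D(W)={3,4,5,6} D(X)={4,5,6}: no change
Constraint 2 (X + U = W) on D(X)={4,5,6} D(U)={2,3,4,6} D(W)={3,4,5,6}: X {4,5,6}->{4}; U {2,3,4,6}->{2}; W {3,4,5,6}->{6}
Constraint 3 (X != W) on D(X)={4} D(W)={6}: no change
So after constraint 3: D(U) = {2}

Answer: {2}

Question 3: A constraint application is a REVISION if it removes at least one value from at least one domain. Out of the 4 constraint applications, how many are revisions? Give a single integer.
Answer: 1

Derivation:
Constraint 1 (W != X) on D(W)={3,4,5,6} D(X)={4,5,6}: no change => not a revision
Constraint 2 (X + U = W) on D(X)={4,5,6} D(U)={2,3,4,6} D(W)={3,4,5,6}: X {4,5,6}->{4}; U {2,3,4,6}->{2}; W {3,4,5,6}->{6} => REVISION
Constraint 3 (X != W) on D(X)={4} D(W)={6}: no change => not a revision
Constraint 4 (W != X) on D(W)={6} D(X)={4}: no change => not a revision
Total revisions = 1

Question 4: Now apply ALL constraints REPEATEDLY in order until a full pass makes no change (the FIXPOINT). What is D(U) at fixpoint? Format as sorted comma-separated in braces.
pass 0 (initial): D(U)={2,3,4,6}
pass 1: U {2,3,4,6}->{2}; W {3,4,5,6}->{6}; X {4,5,6}->{4}
pass 2: no change
Fixpoint after 2 passes: D(U) = {2}

Answer: {2}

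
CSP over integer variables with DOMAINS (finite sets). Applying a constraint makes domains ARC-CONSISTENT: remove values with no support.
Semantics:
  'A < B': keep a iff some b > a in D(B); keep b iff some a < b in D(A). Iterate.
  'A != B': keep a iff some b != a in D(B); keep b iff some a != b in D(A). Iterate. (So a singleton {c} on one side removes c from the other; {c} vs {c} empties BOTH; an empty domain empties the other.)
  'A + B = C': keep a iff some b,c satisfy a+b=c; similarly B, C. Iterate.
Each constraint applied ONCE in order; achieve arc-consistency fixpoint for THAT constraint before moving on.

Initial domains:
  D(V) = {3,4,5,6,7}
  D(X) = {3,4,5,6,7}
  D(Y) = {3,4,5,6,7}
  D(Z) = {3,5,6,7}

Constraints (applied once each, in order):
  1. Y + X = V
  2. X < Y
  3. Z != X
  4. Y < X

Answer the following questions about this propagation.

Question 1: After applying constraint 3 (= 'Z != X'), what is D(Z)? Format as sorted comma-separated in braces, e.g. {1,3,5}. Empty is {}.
Answer: {5,6,7}

Derivation:
Constraint 1 (Y + X = V) on D(Y)={3,4,5,6,7} D(X)={3,4,5,6,7} D(V)={3,4,5,6,7}: Y {3,4,5,6,7}->{3,4}; X {3,4,5,6,7}->{3,4}; V {3,4,5,6,7}->{6,7}
Constraint 2 (X < Y) on D(X)={3,4} D(Y)={3,4}: X {3,4}->{3}; Y {3,4}->{4}
Constraint 3 (Z != X) on D(Z)={3,5,6,7} D(X)={3}: Z {3,5,6,7}->{5,6,7}
So after constraint 3: D(Z) = {5,6,7}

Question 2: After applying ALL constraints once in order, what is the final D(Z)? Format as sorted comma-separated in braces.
Answer: {5,6,7}

Derivation:
Constraint 1 (Y + X = V) on D(Y)={3,4,5,6,7} D(X)={3,4,5,6,7} D(V)={3,4,5,6,7}: Y {3,4,5,6,7}->{3,4}; X {3,4,5,6,7}->{3,4}; V {3,4,5,6,7}->{6,7}
Constraint 2 (X < Y) on D(X)={3,4} D(Y)={3,4}: X {3,4}->{3}; Y {3,4}->{4}
Constraint 3 (Z != X) on D(Z)={3,5,6,7} D(X)={3}: Z {3,5,6,7}->{5,6,7}
Constraint 4 (Y < X) on D(Y)={4} D(X)={3}: Y {4}->{}; X {3}->{}
So after all 4 constraints: D(Z) = {5,6,7}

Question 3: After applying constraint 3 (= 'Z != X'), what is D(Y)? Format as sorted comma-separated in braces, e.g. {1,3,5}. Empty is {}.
Constraint 1 (Y + X = V) on D(Y)={3,4,5,6,7} D(X)={3,4,5,6,7} D(V)={3,4,5,6,7}: Y {3,4,5,6,7}->{3,4}; X {3,4,5,6,7}->{3,4}; V {3,4,5,6,7}->{6,7}
Constraint 2 (X < Y) on D(X)={3,4} D(Y)={3,4}: X {3,4}->{3}; Y {3,4}->{4}
Constraint 3 (Z != X) on D(Z)={3,5,6,7} D(X)={3}: Z {3,5,6,7}->{5,6,7}
So after constraint 3: D(Y) = {4}

Answer: {4}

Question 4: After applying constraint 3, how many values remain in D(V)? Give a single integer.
Constraint 1 (Y + X = V) on D(Y)={3,4,5,6,7} D(X)={3,4,5,6,7} D(V)={3,4,5,6,7}: Y {3,4,5,6,7}->{3,4}; X {3,4,5,6,7}->{3,4}; V {3,4,5,6,7}->{6,7}
Constraint 2 (X < Y) on D(X)={3,4} D(Y)={3,4}: X {3,4}->{3}; Y {3,4}->{4}
Constraint 3 (Z != X) on D(Z)={3,5,6,7} D(X)={3}: Z {3,5,6,7}->{5,6,7}
So after constraint 3: D(V)={6,7}, size = 2

Answer: 2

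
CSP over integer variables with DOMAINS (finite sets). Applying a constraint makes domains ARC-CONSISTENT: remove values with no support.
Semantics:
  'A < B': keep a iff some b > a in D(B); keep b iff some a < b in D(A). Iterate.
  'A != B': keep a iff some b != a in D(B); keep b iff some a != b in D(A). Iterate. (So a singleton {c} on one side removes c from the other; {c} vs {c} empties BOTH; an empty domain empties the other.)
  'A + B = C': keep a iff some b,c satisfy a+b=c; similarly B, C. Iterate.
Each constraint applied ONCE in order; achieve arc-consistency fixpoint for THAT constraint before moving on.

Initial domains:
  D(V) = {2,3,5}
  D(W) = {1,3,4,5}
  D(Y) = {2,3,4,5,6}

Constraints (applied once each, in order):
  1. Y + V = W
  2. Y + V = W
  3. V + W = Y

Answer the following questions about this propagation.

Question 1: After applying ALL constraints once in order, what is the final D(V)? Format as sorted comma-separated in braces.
Constraint 1 (Y + V = W) on D(Y)={2,3,4,5,6} D(V)={2,3,5} D(W)={1,3,4,5}: Y {2,3,4,5,6}->{2,3}; V {2,3,5}->{2,3}; W {1,3,4,5}->{4,5}
Constraint 2 (Y + V = W) on D(Y)={2,3} D(V)={2,3} D(W)={4,5}: no change
Constraint 3 (V + W = Y) on D(V)={2,3} D(W)={4,5} D(Y)={2,3}: V {2,3}->{}; W {4,5}->{}; Y {2,3}->{}
So after all 3 constraints: D(V) = {}

Answer: {}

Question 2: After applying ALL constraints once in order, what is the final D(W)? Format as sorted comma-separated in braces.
Answer: {}

Derivation:
Constraint 1 (Y + V = W) on D(Y)={2,3,4,5,6} D(V)={2,3,5} D(W)={1,3,4,5}: Y {2,3,4,5,6}->{2,3}; V {2,3,5}->{2,3}; W {1,3,4,5}->{4,5}
Constraint 2 (Y + V = W) on D(Y)={2,3} D(V)={2,3} D(W)={4,5}: no change
Constraint 3 (V + W = Y) on D(V)={2,3} D(W)={4,5} D(Y)={2,3}: V {2,3}->{}; W {4,5}->{}; Y {2,3}->{}
So after all 3 constraints: D(W) = {}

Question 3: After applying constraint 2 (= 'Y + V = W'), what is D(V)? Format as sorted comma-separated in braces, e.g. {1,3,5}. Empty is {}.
Constraint 1 (Y + V = W) on D(Y)={2,3,4,5,6} D(V)={2,3,5} D(W)={1,3,4,5}: Y {2,3,4,5,6}->{2,3}; V {2,3,5}->{2,3}; W {1,3,4,5}->{4,5}
Constraint 2 (Y + V = W) on D(Y)={2,3} D(V)={2,3} D(W)={4,5}: no change
So after constraint 2: D(V) = {2,3}

Answer: {2,3}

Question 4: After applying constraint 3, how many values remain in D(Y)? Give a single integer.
Answer: 0

Derivation:
Constraint 1 (Y + V = W) on D(Y)={2,3,4,5,6} D(V)={2,3,5} D(W)={1,3,4,5}: Y {2,3,4,5,6}->{2,3}; V {2,3,5}->{2,3}; W {1,3,4,5}->{4,5}
Constraint 2 (Y + V = W) on D(Y)={2,3} D(V)={2,3} D(W)={4,5}: no change
Constraint 3 (V + W = Y) on D(V)={2,3} D(W)={4,5} D(Y)={2,3}: V {2,3}->{}; W {4,5}->{}; Y {2,3}->{}
So after constraint 3: D(Y)={}, size = 0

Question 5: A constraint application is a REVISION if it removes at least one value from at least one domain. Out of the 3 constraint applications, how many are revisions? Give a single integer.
Answer: 2

Derivation:
Constraint 1 (Y + V = W) on D(Y)={2,3,4,5,6} D(V)={2,3,5} D(W)={1,3,4,5}: Y {2,3,4,5,6}->{2,3}; V {2,3,5}->{2,3}; W {1,3,4,5}->{4,5} => REVISION
Constraint 2 (Y + V = W) on D(Y)={2,3} D(V)={2,3} D(W)={4,5}: no change => not a revision
Constraint 3 (V + W = Y) on D(V)={2,3} D(W)={4,5} D(Y)={2,3}: V {2,3}->{}; W {4,5}->{}; Y {2,3}->{} => REVISION
Total revisions = 2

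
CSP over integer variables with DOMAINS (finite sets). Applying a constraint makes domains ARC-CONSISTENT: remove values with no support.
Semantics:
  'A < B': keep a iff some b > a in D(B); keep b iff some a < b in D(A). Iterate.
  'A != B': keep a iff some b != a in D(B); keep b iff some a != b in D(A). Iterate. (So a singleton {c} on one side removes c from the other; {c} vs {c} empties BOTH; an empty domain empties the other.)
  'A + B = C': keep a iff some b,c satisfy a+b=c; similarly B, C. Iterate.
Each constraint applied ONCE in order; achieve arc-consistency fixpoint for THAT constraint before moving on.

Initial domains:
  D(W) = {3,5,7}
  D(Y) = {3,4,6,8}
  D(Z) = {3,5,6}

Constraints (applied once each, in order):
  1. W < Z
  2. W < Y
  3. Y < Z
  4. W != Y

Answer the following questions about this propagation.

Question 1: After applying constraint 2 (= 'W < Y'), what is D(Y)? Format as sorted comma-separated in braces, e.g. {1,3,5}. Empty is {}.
Constraint 1 (W < Z) on D(W)={3,5,7} D(Z)={3,5,6}: W {3,5,7}->{3,5}; Z {3,5,6}->{5,6}
Constraint 2 (W < Y) on D(W)={3,5} D(Y)={3,4,6,8}: Y {3,4,6,8}->{4,6,8}
So after constraint 2: D(Y) = {4,6,8}

Answer: {4,6,8}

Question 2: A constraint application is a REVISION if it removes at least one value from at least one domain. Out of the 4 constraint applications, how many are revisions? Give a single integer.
Constraint 1 (W < Z) on D(W)={3,5,7} D(Z)={3,5,6}: W {3,5,7}->{3,5}; Z {3,5,6}->{5,6} => REVISION
Constraint 2 (W < Y) on D(W)={3,5} D(Y)={3,4,6,8}: Y {3,4,6,8}->{4,6,8} => REVISION
Constraint 3 (Y < Z) on D(Y)={4,6,8} D(Z)={5,6}: Y {4,6,8}->{4} => REVISION
Constraint 4 (W != Y) on D(W)={3,5} D(Y)={4}: no change => not a revision
Total revisions = 3

Answer: 3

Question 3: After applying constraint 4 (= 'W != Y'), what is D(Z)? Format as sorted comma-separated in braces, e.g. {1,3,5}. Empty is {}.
Constraint 1 (W < Z) on D(W)={3,5,7} D(Z)={3,5,6}: W {3,5,7}->{3,5}; Z {3,5,6}->{5,6}
Constraint 2 (W < Y) on D(W)={3,5} D(Y)={3,4,6,8}: Y {3,4,6,8}->{4,6,8}
Constraint 3 (Y < Z) on D(Y)={4,6,8} D(Z)={5,6}: Y {4,6,8}->{4}
Constraint 4 (W != Y) on D(W)={3,5} D(Y)={4}: no change
So after constraint 4: D(Z) = {5,6}

Answer: {5,6}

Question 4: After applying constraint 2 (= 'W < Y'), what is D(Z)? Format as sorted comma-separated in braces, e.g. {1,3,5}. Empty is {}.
Constraint 1 (W < Z) on D(W)={3,5,7} D(Z)={3,5,6}: W {3,5,7}->{3,5}; Z {3,5,6}->{5,6}
Constraint 2 (W < Y) on D(W)={3,5} D(Y)={3,4,6,8}: Y {3,4,6,8}->{4,6,8}
So after constraint 2: D(Z) = {5,6}

Answer: {5,6}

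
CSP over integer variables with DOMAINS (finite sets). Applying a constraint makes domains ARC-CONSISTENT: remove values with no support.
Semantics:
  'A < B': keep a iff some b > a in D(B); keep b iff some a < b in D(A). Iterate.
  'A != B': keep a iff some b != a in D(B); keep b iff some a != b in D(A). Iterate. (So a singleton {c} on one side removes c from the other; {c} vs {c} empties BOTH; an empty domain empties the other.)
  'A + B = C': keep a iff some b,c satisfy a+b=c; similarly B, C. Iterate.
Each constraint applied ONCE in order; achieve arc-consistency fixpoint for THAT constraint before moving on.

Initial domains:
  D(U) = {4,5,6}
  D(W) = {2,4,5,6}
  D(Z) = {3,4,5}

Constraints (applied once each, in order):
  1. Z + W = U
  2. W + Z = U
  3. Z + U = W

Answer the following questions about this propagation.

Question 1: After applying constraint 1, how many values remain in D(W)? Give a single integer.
Constraint 1 (Z + W = U) on D(Z)={3,4,5} D(W)={2,4,5,6} D(U)={4,5,6}: Z {3,4,5}->{3,4}; W {2,4,5,6}->{2}; U {4,5,6}->{5,6}
So after constraint 1: D(W)={2}, size = 1

Answer: 1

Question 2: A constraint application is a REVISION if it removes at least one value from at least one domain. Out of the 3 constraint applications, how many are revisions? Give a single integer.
Answer: 2

Derivation:
Constraint 1 (Z + W = U) on D(Z)={3,4,5} D(W)={2,4,5,6} D(U)={4,5,6}: Z {3,4,5}->{3,4}; W {2,4,5,6}->{2}; U {4,5,6}->{5,6} => REVISION
Constraint 2 (W + Z = U) on D(W)={2} D(Z)={3,4} D(U)={5,6}: no change => not a revision
Constraint 3 (Z + U = W) on D(Z)={3,4} D(U)={5,6} D(W)={2}: Z {3,4}->{}; U {5,6}->{}; W {2}->{} => REVISION
Total revisions = 2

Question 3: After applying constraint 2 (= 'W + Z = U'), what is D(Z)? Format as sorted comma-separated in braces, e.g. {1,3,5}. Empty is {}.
Constraint 1 (Z + W = U) on D(Z)={3,4,5} D(W)={2,4,5,6} D(U)={4,5,6}: Z {3,4,5}->{3,4}; W {2,4,5,6}->{2}; U {4,5,6}->{5,6}
Constraint 2 (W + Z = U) on D(W)={2} D(Z)={3,4} D(U)={5,6}: no change
So after constraint 2: D(Z) = {3,4}

Answer: {3,4}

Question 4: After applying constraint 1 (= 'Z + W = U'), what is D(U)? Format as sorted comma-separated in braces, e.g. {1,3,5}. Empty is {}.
Answer: {5,6}

Derivation:
Constraint 1 (Z + W = U) on D(Z)={3,4,5} D(W)={2,4,5,6} D(U)={4,5,6}: Z {3,4,5}->{3,4}; W {2,4,5,6}->{2}; U {4,5,6}->{5,6}
So after constraint 1: D(U) = {5,6}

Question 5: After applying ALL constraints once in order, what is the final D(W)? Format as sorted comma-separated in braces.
Constraint 1 (Z + W = U) on D(Z)={3,4,5} D(W)={2,4,5,6} D(U)={4,5,6}: Z {3,4,5}->{3,4}; W {2,4,5,6}->{2}; U {4,5,6}->{5,6}
Constraint 2 (W + Z = U) on D(W)={2} D(Z)={3,4} D(U)={5,6}: no change
Constraint 3 (Z + U = W) on D(Z)={3,4} D(U)={5,6} D(W)={2}: Z {3,4}->{}; U {5,6}->{}; W {2}->{}
So after all 3 constraints: D(W) = {}

Answer: {}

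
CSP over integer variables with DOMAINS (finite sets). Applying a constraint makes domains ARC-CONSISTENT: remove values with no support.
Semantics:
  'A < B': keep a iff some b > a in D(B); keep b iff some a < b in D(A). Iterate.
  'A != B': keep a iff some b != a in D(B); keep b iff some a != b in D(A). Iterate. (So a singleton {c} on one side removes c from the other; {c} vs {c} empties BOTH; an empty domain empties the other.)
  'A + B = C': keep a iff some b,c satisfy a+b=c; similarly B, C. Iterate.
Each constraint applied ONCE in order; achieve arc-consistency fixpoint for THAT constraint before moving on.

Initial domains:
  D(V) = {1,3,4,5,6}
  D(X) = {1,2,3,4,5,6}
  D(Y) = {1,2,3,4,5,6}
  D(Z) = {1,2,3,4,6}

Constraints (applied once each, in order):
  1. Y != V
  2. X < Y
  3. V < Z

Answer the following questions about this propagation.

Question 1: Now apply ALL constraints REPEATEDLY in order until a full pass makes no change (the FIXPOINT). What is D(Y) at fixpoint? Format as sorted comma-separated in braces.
Answer: {2,3,4,5,6}

Derivation:
pass 0 (initial): D(Y)={1,2,3,4,5,6}
pass 1: V {1,3,4,5,6}->{1,3,4,5}; X {1,2,3,4,5,6}->{1,2,3,4,5}; Y {1,2,3,4,5,6}->{2,3,4,5,6}; Z {1,2,3,4,6}->{2,3,4,6}
pass 2: no change
Fixpoint after 2 passes: D(Y) = {2,3,4,5,6}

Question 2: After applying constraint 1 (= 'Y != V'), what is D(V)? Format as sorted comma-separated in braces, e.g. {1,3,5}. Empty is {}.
Answer: {1,3,4,5,6}

Derivation:
Constraint 1 (Y != V) on D(Y)={1,2,3,4,5,6} D(V)={1,3,4,5,6}: no change
So after constraint 1: D(V) = {1,3,4,5,6}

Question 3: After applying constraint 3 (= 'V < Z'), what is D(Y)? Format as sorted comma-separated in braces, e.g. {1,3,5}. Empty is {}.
Answer: {2,3,4,5,6}

Derivation:
Constraint 1 (Y != V) on D(Y)={1,2,3,4,5,6} D(V)={1,3,4,5,6}: no change
Constraint 2 (X < Y) on D(X)={1,2,3,4,5,6} D(Y)={1,2,3,4,5,6}: X {1,2,3,4,5,6}->{1,2,3,4,5}; Y {1,2,3,4,5,6}->{2,3,4,5,6}
Constraint 3 (V < Z) on D(V)={1,3,4,5,6} D(Z)={1,2,3,4,6}: V {1,3,4,5,6}->{1,3,4,5}; Z {1,2,3,4,6}->{2,3,4,6}
So after constraint 3: D(Y) = {2,3,4,5,6}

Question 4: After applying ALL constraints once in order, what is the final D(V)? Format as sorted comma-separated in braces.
Constraint 1 (Y != V) on D(Y)={1,2,3,4,5,6} D(V)={1,3,4,5,6}: no change
Constraint 2 (X < Y) on D(X)={1,2,3,4,5,6} D(Y)={1,2,3,4,5,6}: X {1,2,3,4,5,6}->{1,2,3,4,5}; Y {1,2,3,4,5,6}->{2,3,4,5,6}
Constraint 3 (V < Z) on D(V)={1,3,4,5,6} D(Z)={1,2,3,4,6}: V {1,3,4,5,6}->{1,3,4,5}; Z {1,2,3,4,6}->{2,3,4,6}
So after all 3 constraints: D(V) = {1,3,4,5}

Answer: {1,3,4,5}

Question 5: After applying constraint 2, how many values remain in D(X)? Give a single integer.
Answer: 5

Derivation:
Constraint 1 (Y != V) on D(Y)={1,2,3,4,5,6} D(V)={1,3,4,5,6}: no change
Constraint 2 (X < Y) on D(X)={1,2,3,4,5,6} D(Y)={1,2,3,4,5,6}: X {1,2,3,4,5,6}->{1,2,3,4,5}; Y {1,2,3,4,5,6}->{2,3,4,5,6}
So after constraint 2: D(X)={1,2,3,4,5}, size = 5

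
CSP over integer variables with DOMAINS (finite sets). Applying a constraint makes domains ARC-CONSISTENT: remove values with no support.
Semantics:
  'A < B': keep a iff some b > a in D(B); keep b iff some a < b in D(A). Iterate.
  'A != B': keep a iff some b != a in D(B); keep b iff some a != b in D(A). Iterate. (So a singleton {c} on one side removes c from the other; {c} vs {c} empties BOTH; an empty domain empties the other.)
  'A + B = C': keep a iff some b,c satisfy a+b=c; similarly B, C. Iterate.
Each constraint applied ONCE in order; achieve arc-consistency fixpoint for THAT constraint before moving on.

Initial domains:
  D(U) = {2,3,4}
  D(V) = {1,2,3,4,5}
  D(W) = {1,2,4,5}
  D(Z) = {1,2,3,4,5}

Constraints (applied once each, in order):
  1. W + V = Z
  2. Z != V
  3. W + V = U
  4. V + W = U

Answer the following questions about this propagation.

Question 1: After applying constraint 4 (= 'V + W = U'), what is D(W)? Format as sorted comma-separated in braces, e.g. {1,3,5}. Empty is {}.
Answer: {1,2}

Derivation:
Constraint 1 (W + V = Z) on D(W)={1,2,4,5} D(V)={1,2,3,4,5} D(Z)={1,2,3,4,5}: W {1,2,4,5}->{1,2,4}; V {1,2,3,4,5}->{1,2,3,4}; Z {1,2,3,4,5}->{2,3,4,5}
Constraint 2 (Z != V) on D(Z)={2,3,4,5} D(V)={1,2,3,4}: no change
Constraint 3 (W + V = U) on D(W)={1,2,4} D(V)={1,2,3,4} D(U)={2,3,4}: W {1,2,4}->{1,2}; V {1,2,3,4}->{1,2,3}
Constraint 4 (V + W = U) on D(V)={1,2,3} D(W)={1,2} D(U)={2,3,4}: no change
So after constraint 4: D(W) = {1,2}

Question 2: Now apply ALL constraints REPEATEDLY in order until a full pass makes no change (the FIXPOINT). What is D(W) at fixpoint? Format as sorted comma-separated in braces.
pass 0 (initial): D(W)={1,2,4,5}
pass 1: V {1,2,3,4,5}->{1,2,3}; W {1,2,4,5}->{1,2}; Z {1,2,3,4,5}->{2,3,4,5}
pass 2: no change
Fixpoint after 2 passes: D(W) = {1,2}

Answer: {1,2}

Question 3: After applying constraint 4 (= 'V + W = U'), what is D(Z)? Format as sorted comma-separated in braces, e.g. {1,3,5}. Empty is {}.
Answer: {2,3,4,5}

Derivation:
Constraint 1 (W + V = Z) on D(W)={1,2,4,5} D(V)={1,2,3,4,5} D(Z)={1,2,3,4,5}: W {1,2,4,5}->{1,2,4}; V {1,2,3,4,5}->{1,2,3,4}; Z {1,2,3,4,5}->{2,3,4,5}
Constraint 2 (Z != V) on D(Z)={2,3,4,5} D(V)={1,2,3,4}: no change
Constraint 3 (W + V = U) on D(W)={1,2,4} D(V)={1,2,3,4} D(U)={2,3,4}: W {1,2,4}->{1,2}; V {1,2,3,4}->{1,2,3}
Constraint 4 (V + W = U) on D(V)={1,2,3} D(W)={1,2} D(U)={2,3,4}: no change
So after constraint 4: D(Z) = {2,3,4,5}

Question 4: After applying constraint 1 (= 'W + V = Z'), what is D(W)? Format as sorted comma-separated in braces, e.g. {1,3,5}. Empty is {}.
Constraint 1 (W + V = Z) on D(W)={1,2,4,5} D(V)={1,2,3,4,5} D(Z)={1,2,3,4,5}: W {1,2,4,5}->{1,2,4}; V {1,2,3,4,5}->{1,2,3,4}; Z {1,2,3,4,5}->{2,3,4,5}
So after constraint 1: D(W) = {1,2,4}

Answer: {1,2,4}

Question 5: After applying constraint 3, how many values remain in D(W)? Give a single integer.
Constraint 1 (W + V = Z) on D(W)={1,2,4,5} D(V)={1,2,3,4,5} D(Z)={1,2,3,4,5}: W {1,2,4,5}->{1,2,4}; V {1,2,3,4,5}->{1,2,3,4}; Z {1,2,3,4,5}->{2,3,4,5}
Constraint 2 (Z != V) on D(Z)={2,3,4,5} D(V)={1,2,3,4}: no change
Constraint 3 (W + V = U) on D(W)={1,2,4} D(V)={1,2,3,4} D(U)={2,3,4}: W {1,2,4}->{1,2}; V {1,2,3,4}->{1,2,3}
So after constraint 3: D(W)={1,2}, size = 2

Answer: 2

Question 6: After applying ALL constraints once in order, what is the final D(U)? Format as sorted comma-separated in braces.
Constraint 1 (W + V = Z) on D(W)={1,2,4,5} D(V)={1,2,3,4,5} D(Z)={1,2,3,4,5}: W {1,2,4,5}->{1,2,4}; V {1,2,3,4,5}->{1,2,3,4}; Z {1,2,3,4,5}->{2,3,4,5}
Constraint 2 (Z != V) on D(Z)={2,3,4,5} D(V)={1,2,3,4}: no change
Constraint 3 (W + V = U) on D(W)={1,2,4} D(V)={1,2,3,4} D(U)={2,3,4}: W {1,2,4}->{1,2}; V {1,2,3,4}->{1,2,3}
Constraint 4 (V + W = U) on D(V)={1,2,3} D(W)={1,2} D(U)={2,3,4}: no change
So after all 4 constraints: D(U) = {2,3,4}

Answer: {2,3,4}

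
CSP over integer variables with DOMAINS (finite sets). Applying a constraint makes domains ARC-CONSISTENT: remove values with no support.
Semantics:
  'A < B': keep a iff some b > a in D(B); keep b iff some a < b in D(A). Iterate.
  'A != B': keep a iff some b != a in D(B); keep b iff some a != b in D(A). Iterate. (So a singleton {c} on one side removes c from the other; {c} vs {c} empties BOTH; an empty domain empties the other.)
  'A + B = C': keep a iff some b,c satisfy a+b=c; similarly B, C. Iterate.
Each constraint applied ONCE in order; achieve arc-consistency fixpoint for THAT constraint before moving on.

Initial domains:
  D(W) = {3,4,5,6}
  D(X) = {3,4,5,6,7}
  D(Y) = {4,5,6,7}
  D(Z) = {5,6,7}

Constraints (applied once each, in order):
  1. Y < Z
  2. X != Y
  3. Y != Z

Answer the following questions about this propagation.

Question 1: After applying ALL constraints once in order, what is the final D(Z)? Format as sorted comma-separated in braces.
Answer: {5,6,7}

Derivation:
Constraint 1 (Y < Z) on D(Y)={4,5,6,7} D(Z)={5,6,7}: Y {4,5,6,7}->{4,5,6}
Constraint 2 (X != Y) on D(X)={3,4,5,6,7} D(Y)={4,5,6}: no change
Constraint 3 (Y != Z) on D(Y)={4,5,6} D(Z)={5,6,7}: no change
So after all 3 constraints: D(Z) = {5,6,7}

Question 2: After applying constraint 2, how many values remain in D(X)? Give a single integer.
Answer: 5

Derivation:
Constraint 1 (Y < Z) on D(Y)={4,5,6,7} D(Z)={5,6,7}: Y {4,5,6,7}->{4,5,6}
Constraint 2 (X != Y) on D(X)={3,4,5,6,7} D(Y)={4,5,6}: no change
So after constraint 2: D(X)={3,4,5,6,7}, size = 5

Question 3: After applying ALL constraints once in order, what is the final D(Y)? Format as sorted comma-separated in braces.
Answer: {4,5,6}

Derivation:
Constraint 1 (Y < Z) on D(Y)={4,5,6,7} D(Z)={5,6,7}: Y {4,5,6,7}->{4,5,6}
Constraint 2 (X != Y) on D(X)={3,4,5,6,7} D(Y)={4,5,6}: no change
Constraint 3 (Y != Z) on D(Y)={4,5,6} D(Z)={5,6,7}: no change
So after all 3 constraints: D(Y) = {4,5,6}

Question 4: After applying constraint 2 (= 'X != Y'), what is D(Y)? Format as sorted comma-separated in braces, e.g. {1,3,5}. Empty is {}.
Constraint 1 (Y < Z) on D(Y)={4,5,6,7} D(Z)={5,6,7}: Y {4,5,6,7}->{4,5,6}
Constraint 2 (X != Y) on D(X)={3,4,5,6,7} D(Y)={4,5,6}: no change
So after constraint 2: D(Y) = {4,5,6}

Answer: {4,5,6}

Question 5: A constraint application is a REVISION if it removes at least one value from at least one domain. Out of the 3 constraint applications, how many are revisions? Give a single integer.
Answer: 1

Derivation:
Constraint 1 (Y < Z) on D(Y)={4,5,6,7} D(Z)={5,6,7}: Y {4,5,6,7}->{4,5,6} => REVISION
Constraint 2 (X != Y) on D(X)={3,4,5,6,7} D(Y)={4,5,6}: no change => not a revision
Constraint 3 (Y != Z) on D(Y)={4,5,6} D(Z)={5,6,7}: no change => not a revision
Total revisions = 1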